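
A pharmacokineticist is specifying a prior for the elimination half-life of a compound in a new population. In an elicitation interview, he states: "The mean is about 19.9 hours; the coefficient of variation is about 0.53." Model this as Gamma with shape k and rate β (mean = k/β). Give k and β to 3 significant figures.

k ≈ 3.56, β ≈ 0.179

For Gamma(k, rate β): mean = k/β, variance = k/β², so CV = 1/√k.
CV = 0.53, hence k = 1/CV² = 3.56.
Then β = k/mean = 3.56/19.9 = 0.179.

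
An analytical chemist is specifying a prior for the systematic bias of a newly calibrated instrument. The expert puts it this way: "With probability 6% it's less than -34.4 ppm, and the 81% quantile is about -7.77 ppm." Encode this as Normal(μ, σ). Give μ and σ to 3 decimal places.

For Normal(μ,σ), the p-quantile is μ + z_p·σ. Here z_{0.06} = -1.555, z_{0.81} = 0.8779.
So -34.4 = μ − 1.555σ and -7.77 = μ + 0.8779σ.
Subtracting: σ = (-7.77 − -34.4)/(0.8779 − (-1.555)) = 10.947.
Then μ = -34.4 − (-1.555)·10.947 = -17.380.

μ = -17.380, σ = 10.947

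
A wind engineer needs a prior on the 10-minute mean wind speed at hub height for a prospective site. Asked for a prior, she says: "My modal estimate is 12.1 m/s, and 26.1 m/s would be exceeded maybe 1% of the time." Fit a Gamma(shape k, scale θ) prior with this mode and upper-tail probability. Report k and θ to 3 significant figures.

Gamma(k,θ) with k>1 has mode (k−1)θ, so θ = 12.1/(k−1).
Need P(X < 26.1) = 0.99 with θ tied to k this way. Start at k = 2, θ = 12.1: P(X<26.1) ≈ 0.635.
Too low — raise k to concentrate. Iterating converges to k ≈ 9.19.
Then θ = 12.1/(9.19−1) ≈ 1.48.

k ≈ 9.19, θ ≈ 1.48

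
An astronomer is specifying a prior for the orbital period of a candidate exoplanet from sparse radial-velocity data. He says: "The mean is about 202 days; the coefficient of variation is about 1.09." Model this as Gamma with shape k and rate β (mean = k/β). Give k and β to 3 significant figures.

k ≈ 0.842, β ≈ 0.00417

For Gamma(k, rate β): mean = k/β, variance = k/β², so CV = 1/√k.
CV = 1.09, hence k = 1/CV² = 0.842.
Then β = k/mean = 0.842/202 = 0.00417.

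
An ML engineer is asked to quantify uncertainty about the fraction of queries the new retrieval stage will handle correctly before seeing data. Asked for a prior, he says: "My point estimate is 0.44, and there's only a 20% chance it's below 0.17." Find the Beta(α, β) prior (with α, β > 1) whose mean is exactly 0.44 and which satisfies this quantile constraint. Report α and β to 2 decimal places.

With mean 0.44 fixed, write α = 0.44s, β = 0.56s where s = α+β.
Need P(θ < 0.17) = 0.2 under Beta(0.44s, 0.56s). Normal approximation: (q−m)/√(m(1−m)/s) ≈ z_{0.2} = -0.842, so s ≈ 0.44·0.56·(-0.842)²/(0.17−0.44)² = 2.4.
At s = 2.4: P(θ<0.17) ≈ 0.203. Adjusting to match 0.2 gives s ≈ 2.44.
So α = 0.44·2.44 ≈ 1.07, β = 0.56·2.44 ≈ 1.37.

α ≈ 1.07, β ≈ 1.37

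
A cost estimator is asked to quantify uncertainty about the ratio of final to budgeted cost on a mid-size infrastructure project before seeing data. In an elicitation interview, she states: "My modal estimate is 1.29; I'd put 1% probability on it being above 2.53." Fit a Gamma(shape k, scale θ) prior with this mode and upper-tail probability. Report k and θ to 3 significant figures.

Gamma(k,θ) with k>1 has mode (k−1)θ, so θ = 1.29/(k−1).
Need P(X < 2.53) = 0.99 with θ tied to k this way. Start at k = 2, θ = 1.29: P(X<2.53) ≈ 0.583.
Too low — raise k to concentrate. Iterating converges to k ≈ 11.9.
Then θ = 1.29/(11.9−1) ≈ 0.119.

k ≈ 11.9, θ ≈ 0.119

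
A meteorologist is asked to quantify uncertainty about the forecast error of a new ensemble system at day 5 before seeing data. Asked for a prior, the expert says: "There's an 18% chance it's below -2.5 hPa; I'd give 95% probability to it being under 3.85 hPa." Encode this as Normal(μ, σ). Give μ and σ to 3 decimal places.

The p-quantile of Normal(μ,σ) is μ + z_p·σ, with z_{0.18} = -0.9154 and z_{0.95} = 1.645.
Eliminate σ: μ = (z₂·x₁ − z₁·x₂)/(z₂ − z₁) = (1.645·-2.5 − (-0.9154)·3.85)/2.56 = -0.230.
Then σ = (x₂ − x₁)/(z₂ − z₁) = (3.85 − -2.5)/2.56 = 2.480.

μ = -0.230, σ = 2.480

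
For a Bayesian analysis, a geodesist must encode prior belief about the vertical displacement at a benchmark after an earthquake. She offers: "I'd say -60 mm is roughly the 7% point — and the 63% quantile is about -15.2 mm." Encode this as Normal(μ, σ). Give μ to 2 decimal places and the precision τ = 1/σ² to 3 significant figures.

μ = -23.42, τ = 0.00163

The p-quantile of Normal(μ,σ) is μ + z_p·σ, with z_{0.07} = -1.476 and z_{0.63} = 0.3319.
Eliminate σ: μ = (z₂·x₁ − z₁·x₂)/(z₂ − z₁) = (0.3319·-60 − (-1.476)·-15.2)/1.808 = -23.42.
Then σ = (x₂ − x₁)/(z₂ − z₁) = (-15.2 − -60)/1.808 = 24.78.
Precision τ = 1/σ² = 1/24.78² = 0.00163.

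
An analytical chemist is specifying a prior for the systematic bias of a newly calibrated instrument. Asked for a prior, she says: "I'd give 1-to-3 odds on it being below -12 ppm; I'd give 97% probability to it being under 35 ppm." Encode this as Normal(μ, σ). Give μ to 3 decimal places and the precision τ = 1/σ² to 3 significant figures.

μ = 0.406, τ = 0.00296

The p-quantile of Normal(μ,σ) is μ + z_p·σ, with z_{0.25} = -0.6745 and z_{0.97} = 1.881.
Eliminate σ: μ = (z₂·x₁ − z₁·x₂)/(z₂ − z₁) = (1.881·-12 − (-0.6745)·35)/2.555 = 0.406.
Then σ = (x₂ − x₁)/(z₂ − z₁) = (35 − -12)/2.555 = 18.393.
Precision τ = 1/σ² = 1/18.39² = 0.00296.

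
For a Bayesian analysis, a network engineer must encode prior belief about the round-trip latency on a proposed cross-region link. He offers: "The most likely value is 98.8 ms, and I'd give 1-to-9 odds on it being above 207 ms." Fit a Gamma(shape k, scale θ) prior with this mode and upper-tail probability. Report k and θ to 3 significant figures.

Gamma(k,θ) with k>1 has mode (k−1)θ, so θ = 98.8/(k−1).
Need P(X < 207) = 0.9 with θ tied to k this way. Start at k = 2, θ = 98.8: P(X<207) ≈ 0.619.
Too low — raise k to concentrate. Iterating converges to k ≈ 4.51.
Then θ = 98.8/(4.51−1) ≈ 28.1.

k ≈ 4.51, θ ≈ 28.1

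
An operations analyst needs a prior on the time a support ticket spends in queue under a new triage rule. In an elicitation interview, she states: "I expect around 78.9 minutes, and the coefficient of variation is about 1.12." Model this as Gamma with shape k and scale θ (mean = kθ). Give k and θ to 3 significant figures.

For Gamma(k, scale θ): mean = kθ, variance = kθ², so CV = 1/√k.
CV = 1.12, hence k = 1/CV² = 0.797.
Then θ = mean/k = 78.9/0.797 = 99.

k ≈ 0.797, θ ≈ 99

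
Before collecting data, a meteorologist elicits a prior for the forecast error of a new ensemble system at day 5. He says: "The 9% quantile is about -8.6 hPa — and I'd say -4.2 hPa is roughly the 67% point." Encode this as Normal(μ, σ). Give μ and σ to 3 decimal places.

For Normal(μ,σ), the p-quantile is μ + z_p·σ. Here z_{0.09} = -1.341, z_{0.67} = 0.4399.
So -8.6 = μ − 1.341σ and -4.2 = μ + 0.4399σ.
Subtracting: σ = (-4.2 − -8.6)/(0.4399 − (-1.341)) = 2.471.
Then μ = -8.6 − (-1.341)·2.471 = -5.287.

μ = -5.287, σ = 2.471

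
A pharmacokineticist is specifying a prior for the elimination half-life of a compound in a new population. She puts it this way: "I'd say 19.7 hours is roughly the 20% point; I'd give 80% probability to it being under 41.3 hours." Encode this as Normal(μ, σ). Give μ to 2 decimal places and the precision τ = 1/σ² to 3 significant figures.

μ = 30.50, τ = 0.00607

The p-quantile of Normal(μ,σ) is μ + z_p·σ, with z_{0.2} = -0.8416 and z_{0.8} = 0.8416.
Eliminate σ: μ = (z₂·x₁ − z₁·x₂)/(z₂ − z₁) = (0.8416·19.7 − (-0.8416)·41.3)/1.683 = 30.50.
Then σ = (x₂ − x₁)/(z₂ − z₁) = (41.3 − 19.7)/1.683 = 12.83.
Precision τ = 1/σ² = 1/12.83² = 0.00607.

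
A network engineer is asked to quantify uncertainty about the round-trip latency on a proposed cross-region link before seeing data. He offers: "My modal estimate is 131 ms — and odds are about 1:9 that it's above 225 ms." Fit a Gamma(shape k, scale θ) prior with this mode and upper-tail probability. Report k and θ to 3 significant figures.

k ≈ 7.48, θ ≈ 20.2

Gamma(k,θ) with k>1 has mode (k−1)θ, so θ = 131/(k−1).
Need P(X < 225) = 0.9 with θ tied to k this way. Start at k = 2, θ = 131: P(X<225) ≈ 0.512.
Too low — raise k to concentrate. Iterating converges to k ≈ 7.48.
Then θ = 131/(7.48−1) ≈ 20.2.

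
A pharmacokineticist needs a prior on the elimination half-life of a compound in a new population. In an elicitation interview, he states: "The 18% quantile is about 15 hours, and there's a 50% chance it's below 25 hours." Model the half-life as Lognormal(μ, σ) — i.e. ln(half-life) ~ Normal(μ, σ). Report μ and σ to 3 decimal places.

If T ~ Lognormal(μ,σ) then ln T ~ Normal(μ,σ), so the p-quantile of ln T is μ + z_p·σ.
ln(15) = 2.708 and ln(25) = 3.219; z_{0.18} = -0.9154, z_{0.5} = 0.
σ = (3.219 − 2.708)/(0 − (-0.9154)) = 0.558.
μ = 2.708 − (-0.9154)·0.558 = 3.219.

μ ≈ 3.219, σ ≈ 0.558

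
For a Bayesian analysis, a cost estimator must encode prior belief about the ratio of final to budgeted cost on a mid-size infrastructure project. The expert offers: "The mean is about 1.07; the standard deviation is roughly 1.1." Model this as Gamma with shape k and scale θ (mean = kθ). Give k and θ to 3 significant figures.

k ≈ 0.946, θ ≈ 1.13

For Gamma(k, scale θ): mean = kθ, variance = kθ², so CV = 1/√k.
CV = SD/mean = 1.1/1.07 = 1.028, hence k = 1/CV² = 0.946.
Then θ = mean/k = 1.07/0.946 = 1.13.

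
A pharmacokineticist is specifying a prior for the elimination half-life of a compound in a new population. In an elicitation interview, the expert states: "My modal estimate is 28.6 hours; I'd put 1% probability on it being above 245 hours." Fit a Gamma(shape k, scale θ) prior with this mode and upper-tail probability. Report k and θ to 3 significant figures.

Gamma(k,θ) with k>1 has mode (k−1)θ, so θ = 28.6/(k−1).
Need P(X < 245) = 0.99 with θ tied to k this way. Start at k = 2, θ = 28.6: P(X<245) ≈ 0.998.
Too high — lower k to spread out. Iterating converges to k ≈ 1.71.
Then θ = 28.6/(1.71−1) ≈ 40.2.

k ≈ 1.71, θ ≈ 40.2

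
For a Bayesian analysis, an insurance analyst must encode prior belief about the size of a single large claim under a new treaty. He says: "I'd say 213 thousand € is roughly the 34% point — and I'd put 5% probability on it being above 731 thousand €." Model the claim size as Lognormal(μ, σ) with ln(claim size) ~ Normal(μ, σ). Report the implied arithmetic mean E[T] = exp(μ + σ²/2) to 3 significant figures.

If T ~ Lognormal(μ,σ) then ln T ~ Normal(μ,σ), so the p-quantile of ln T is μ + z_p·σ.
ln(213) = 5.361 and ln(731) = 6.594; z_{0.34} = -0.4125, z_{0.95} = 1.645.
σ = (6.594 − 5.361)/(1.645 − (-0.4125)) = 0.599.
μ = 5.361 − (-0.4125)·0.599 = 5.609.
E[T] = exp(μ + σ²/2) = exp(5.609 + 0.1796) = 326 thousand €.

E[T] ≈ 326 thousand €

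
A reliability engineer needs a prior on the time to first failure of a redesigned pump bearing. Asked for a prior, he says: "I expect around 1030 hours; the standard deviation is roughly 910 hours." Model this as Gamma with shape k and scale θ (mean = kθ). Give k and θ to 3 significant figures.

For Gamma(k, scale θ): mean = kθ, variance = kθ², so CV = 1/√k.
CV = SD/mean = 910/1030 = 0.8835, hence k = 1/CV² = 1.28.
Then θ = mean/k = 1030/1.28 = 804.

k ≈ 1.28, θ ≈ 804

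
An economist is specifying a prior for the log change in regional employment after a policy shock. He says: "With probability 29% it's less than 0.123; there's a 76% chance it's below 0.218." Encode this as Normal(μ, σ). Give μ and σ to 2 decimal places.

For Normal(μ,σ), the p-quantile is μ + z_p·σ. Here z_{0.29} = -0.5534, z_{0.76} = 0.7063.
So 0.123 = μ − 0.5534σ and 0.218 = μ + 0.7063σ.
Subtracting: σ = (0.218 − 0.123)/(0.7063 − (-0.5534)) = 0.08.
Then μ = 0.123 − (-0.5534)·0.08 = 0.16.

μ = 0.16, σ = 0.08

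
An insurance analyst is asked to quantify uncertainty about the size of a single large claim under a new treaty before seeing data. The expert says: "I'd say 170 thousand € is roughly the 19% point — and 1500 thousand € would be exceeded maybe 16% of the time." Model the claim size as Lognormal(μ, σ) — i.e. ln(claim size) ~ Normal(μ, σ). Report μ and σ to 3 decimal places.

μ ≈ 6.157, σ ≈ 1.163

If T ~ Lognormal(μ,σ) then ln T ~ Normal(μ,σ), so the p-quantile of ln T is μ + z_p·σ.
ln(170) = 5.136 and ln(1500) = 7.313; z_{0.19} = -0.8779, z_{0.84} = 0.9945.
σ = (7.313 − 5.136)/(0.9945 − (-0.8779)) = 1.163.
μ = 5.136 − (-0.8779)·1.163 = 6.157.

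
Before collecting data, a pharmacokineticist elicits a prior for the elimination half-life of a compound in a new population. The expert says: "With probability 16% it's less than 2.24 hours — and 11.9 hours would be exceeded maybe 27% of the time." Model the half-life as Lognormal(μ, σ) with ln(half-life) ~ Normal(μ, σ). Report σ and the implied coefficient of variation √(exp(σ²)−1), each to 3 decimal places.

If T ~ Lognormal(μ,σ) then ln T ~ Normal(μ,σ), so the p-quantile of ln T is μ + z_p·σ.
ln(2.24) = 0.8065 and ln(11.9) = 2.477; z_{0.16} = -0.9945, z_{0.73} = 0.6128.
σ = (2.477 − 0.8065)/(0.6128 − (-0.9945)) = 1.039.
μ = 0.8065 − (-0.9945)·1.039 = 1.840.
CV = √(exp(σ²)−1) = √(exp(1.0797)−1) = 1.394.

σ ≈ 1.039, CV ≈ 1.394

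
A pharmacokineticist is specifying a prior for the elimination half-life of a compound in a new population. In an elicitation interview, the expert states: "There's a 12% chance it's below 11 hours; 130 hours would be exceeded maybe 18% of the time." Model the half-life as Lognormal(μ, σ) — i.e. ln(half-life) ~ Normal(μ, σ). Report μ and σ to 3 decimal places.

If T ~ Lognormal(μ,σ) then ln T ~ Normal(μ,σ), so the p-quantile of ln T is μ + z_p·σ.
ln(11) = 2.398 and ln(130) = 4.868; z_{0.12} = -1.175, z_{0.82} = 0.9154.
σ = (4.868 − 2.398)/(0.9154 − (-1.175)) = 1.181.
μ = 2.398 − (-1.175)·1.181 = 3.786.

μ ≈ 3.786, σ ≈ 1.181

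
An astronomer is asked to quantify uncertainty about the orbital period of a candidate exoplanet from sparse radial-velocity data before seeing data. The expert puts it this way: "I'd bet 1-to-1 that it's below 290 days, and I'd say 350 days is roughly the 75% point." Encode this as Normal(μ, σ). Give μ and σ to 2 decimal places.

For Normal(μ,σ), the p-quantile is μ + z_p·σ. Here z_{0.5} = 0, z_{0.75} = 0.6745.
So 290 = μ + 0σ and 350 = μ + 0.6745σ.
Subtracting: σ = (350 − 290)/(0.6745 − (0)) = 88.96.
Then μ = 290 − (0)·88.96 = 290.00.

μ = 290.00, σ = 88.96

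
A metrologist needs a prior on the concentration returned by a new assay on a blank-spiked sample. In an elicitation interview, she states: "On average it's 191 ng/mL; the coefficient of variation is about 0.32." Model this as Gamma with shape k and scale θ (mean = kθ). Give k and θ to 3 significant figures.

For Gamma(k, scale θ): mean = kθ, variance = kθ², so CV = 1/√k.
CV = 0.32, hence k = 1/CV² = 9.77.
Then θ = mean/k = 191/9.77 = 19.6.

k ≈ 9.77, θ ≈ 19.6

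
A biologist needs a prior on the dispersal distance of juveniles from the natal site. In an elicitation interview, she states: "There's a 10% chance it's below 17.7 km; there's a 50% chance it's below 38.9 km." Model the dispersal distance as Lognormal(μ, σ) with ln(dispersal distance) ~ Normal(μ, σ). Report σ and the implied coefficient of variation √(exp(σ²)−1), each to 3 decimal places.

σ ≈ 0.614, CV ≈ 0.677

If T ~ Lognormal(μ,σ) then ln T ~ Normal(μ,σ), so the p-quantile of ln T is μ + z_p·σ.
ln(17.7) = 2.874 and ln(38.9) = 3.661; z_{0.1} = -1.282, z_{0.5} = 0.
σ = (3.661 − 2.874)/(0 − (-1.282)) = 0.614.
μ = 2.874 − (-1.282)·0.614 = 3.661.
CV = √(exp(σ²)−1) = √(exp(0.3775)−1) = 0.677.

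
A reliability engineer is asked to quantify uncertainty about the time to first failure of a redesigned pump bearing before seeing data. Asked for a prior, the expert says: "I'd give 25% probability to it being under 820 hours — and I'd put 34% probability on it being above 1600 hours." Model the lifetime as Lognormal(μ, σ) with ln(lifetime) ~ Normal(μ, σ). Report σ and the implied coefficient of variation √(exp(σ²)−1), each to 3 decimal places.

σ ≈ 0.615, CV ≈ 0.678

If T ~ Lognormal(μ,σ) then ln T ~ Normal(μ,σ), so the p-quantile of ln T is μ + z_p·σ.
ln(820) = 6.709 and ln(1600) = 7.378; z_{0.25} = -0.6745, z_{0.66} = 0.4125.
σ = (7.378 − 6.709)/(0.4125 − (-0.6745)) = 0.615.
μ = 6.709 − (-0.6745)·0.615 = 7.124.
CV = √(exp(σ²)−1) = √(exp(0.3782)−1) = 0.678.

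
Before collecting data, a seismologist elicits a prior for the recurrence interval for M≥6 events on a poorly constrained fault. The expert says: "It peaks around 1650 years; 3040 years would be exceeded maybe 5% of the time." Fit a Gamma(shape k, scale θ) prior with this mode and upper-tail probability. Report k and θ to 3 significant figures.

k ≈ 8.46, θ ≈ 221

Gamma(k,θ) with k>1 has mode (k−1)θ, so θ = 1650/(k−1).
Need P(X < 3040) = 0.95 with θ tied to k this way. Start at k = 2, θ = 1650: P(X<3040) ≈ 0.550.
Too low — raise k to concentrate. Iterating converges to k ≈ 8.46.
Then θ = 1650/(8.46−1) ≈ 221.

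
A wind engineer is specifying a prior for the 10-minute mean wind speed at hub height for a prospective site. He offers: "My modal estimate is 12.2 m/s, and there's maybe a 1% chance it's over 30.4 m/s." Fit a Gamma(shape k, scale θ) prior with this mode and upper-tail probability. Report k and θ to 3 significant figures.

Gamma(k,θ) with k>1 has mode (k−1)θ, so θ = 12.2/(k−1).
Need P(X < 30.4) = 0.99 with θ tied to k this way. Start at k = 2, θ = 12.2: P(X<30.4) ≈ 0.711.
Too low — raise k to concentrate. Iterating converges to k ≈ 6.63.
Then θ = 12.2/(6.63−1) ≈ 2.17.

k ≈ 6.63, θ ≈ 2.17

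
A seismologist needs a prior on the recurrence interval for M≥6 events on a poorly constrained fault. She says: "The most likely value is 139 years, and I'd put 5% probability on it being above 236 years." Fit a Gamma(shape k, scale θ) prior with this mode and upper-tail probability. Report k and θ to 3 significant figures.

k ≈ 11, θ ≈ 14

Gamma(k,θ) with k>1 has mode (k−1)θ, so θ = 139/(k−1).
Need P(X < 236) = 0.95 with θ tied to k this way. Start at k = 2, θ = 139: P(X<236) ≈ 0.506.
Too low — raise k to concentrate. Iterating converges to k ≈ 11.
Then θ = 139/(11−1) ≈ 14.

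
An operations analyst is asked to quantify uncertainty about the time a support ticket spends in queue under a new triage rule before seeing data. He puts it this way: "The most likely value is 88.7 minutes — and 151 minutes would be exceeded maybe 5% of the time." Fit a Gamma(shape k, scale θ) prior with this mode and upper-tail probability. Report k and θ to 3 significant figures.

k ≈ 10.9, θ ≈ 8.99

Gamma(k,θ) with k>1 has mode (k−1)θ, so θ = 88.7/(k−1).
Need P(X < 151) = 0.95 with θ tied to k this way. Start at k = 2, θ = 88.7: P(X<151) ≈ 0.507.
Too low — raise k to concentrate. Iterating converges to k ≈ 10.9.
Then θ = 88.7/(10.9−1) ≈ 8.99.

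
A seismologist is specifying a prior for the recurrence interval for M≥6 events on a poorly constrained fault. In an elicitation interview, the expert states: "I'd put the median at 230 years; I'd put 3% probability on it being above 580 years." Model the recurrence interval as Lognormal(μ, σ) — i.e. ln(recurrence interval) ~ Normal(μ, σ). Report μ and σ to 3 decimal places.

μ ≈ 5.438, σ ≈ 0.492

If T ~ Lognormal(μ,σ) then ln T ~ Normal(μ,σ), so the p-quantile of ln T is μ + z_p·σ.
ln(230) = 5.438 and ln(580) = 6.363; z_{0.5} = 0, z_{0.97} = 1.881.
σ = (6.363 − 5.438)/(1.881 − (0)) = 0.492.
μ = 5.438 − (0)·0.492 = 5.438.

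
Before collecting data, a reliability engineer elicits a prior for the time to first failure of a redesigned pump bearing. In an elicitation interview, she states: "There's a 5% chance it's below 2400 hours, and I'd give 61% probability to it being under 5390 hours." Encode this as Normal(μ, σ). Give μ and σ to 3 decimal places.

The p-quantile of Normal(μ,σ) is μ + z_p·σ, with z_{0.05} = -1.645 and z_{0.61} = 0.2793.
Eliminate σ: μ = (z₂·x₁ − z₁·x₂)/(z₂ − z₁) = (0.2793·2400 − (-1.645)·5390)/1.924 = 4955.962.
Then σ = (x₂ − x₁)/(z₂ − z₁) = (5390 − 2400)/1.924 = 1553.915.

μ = 4955.962, σ = 1553.915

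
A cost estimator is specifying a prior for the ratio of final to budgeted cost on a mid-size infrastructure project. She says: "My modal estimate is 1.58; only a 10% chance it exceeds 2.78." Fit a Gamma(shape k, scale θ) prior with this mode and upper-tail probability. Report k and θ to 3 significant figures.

Gamma(k,θ) with k>1 has mode (k−1)θ, so θ = 1.58/(k−1).
Need P(X < 2.78) = 0.9 with θ tied to k this way. Start at k = 2, θ = 1.58: P(X<2.78) ≈ 0.525.
Too low — raise k to concentrate. Iterating converges to k ≈ 6.95.
Then θ = 1.58/(6.95−1) ≈ 0.265.

k ≈ 6.95, θ ≈ 0.265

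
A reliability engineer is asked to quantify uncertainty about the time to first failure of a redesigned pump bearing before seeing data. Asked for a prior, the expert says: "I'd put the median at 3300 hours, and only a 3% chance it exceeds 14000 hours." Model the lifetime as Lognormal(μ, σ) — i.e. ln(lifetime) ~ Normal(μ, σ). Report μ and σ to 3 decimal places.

If T ~ Lognormal(μ,σ) then ln T ~ Normal(μ,σ), so the p-quantile of ln T is μ + z_p·σ.
ln(3300) = 8.102 and ln(14000) = 9.547; z_{0.5} = 0, z_{0.97} = 1.881.
σ = (9.547 − 8.102)/(1.881 − (0)) = 0.768.
μ = 8.102 − (0)·0.768 = 8.102.

μ ≈ 8.102, σ ≈ 0.768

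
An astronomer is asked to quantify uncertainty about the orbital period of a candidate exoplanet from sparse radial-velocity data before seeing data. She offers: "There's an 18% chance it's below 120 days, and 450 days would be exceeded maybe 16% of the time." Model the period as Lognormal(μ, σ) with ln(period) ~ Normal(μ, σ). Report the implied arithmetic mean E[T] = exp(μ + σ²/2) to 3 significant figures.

If T ~ Lognormal(μ,σ) then ln T ~ Normal(μ,σ), so the p-quantile of ln T is μ + z_p·σ.
ln(120) = 4.787 and ln(450) = 6.109; z_{0.18} = -0.9154, z_{0.84} = 0.9945.
σ = (6.109 − 4.787)/(0.9945 − (-0.9154)) = 0.692.
μ = 4.787 − (-0.9154)·0.692 = 5.421.
E[T] = exp(μ + σ²/2) = exp(5.421 + 0.2395) = 287 days.

E[T] ≈ 287 days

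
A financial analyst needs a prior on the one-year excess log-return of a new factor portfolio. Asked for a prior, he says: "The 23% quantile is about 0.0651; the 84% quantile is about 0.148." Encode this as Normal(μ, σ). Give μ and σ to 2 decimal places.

For Normal(μ,σ), the p-quantile is μ + z_p·σ. Here z_{0.23} = -0.7388, z_{0.84} = 0.9945.
So 0.0651 = μ − 0.7388σ and 0.148 = μ + 0.9945σ.
Subtracting: σ = (0.148 − 0.0651)/(0.9945 − (-0.7388)) = 0.05.
Then μ = 0.0651 − (-0.7388)·0.05 = 0.10.

μ = 0.10, σ = 0.05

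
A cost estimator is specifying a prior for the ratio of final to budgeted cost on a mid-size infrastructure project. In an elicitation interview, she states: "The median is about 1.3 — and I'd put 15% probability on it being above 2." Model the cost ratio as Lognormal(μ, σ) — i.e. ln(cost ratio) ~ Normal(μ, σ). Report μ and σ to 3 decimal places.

If T ~ Lognormal(μ,σ) then ln T ~ Normal(μ,σ), so the p-quantile of ln T is μ + z_p·σ.
ln(1.3) = 0.2624 and ln(2) = 0.6931; z_{0.5} = 0, z_{0.85} = 1.036.
σ = (0.6931 − 0.2624)/(1.036 − (0)) = 0.416.
μ = 0.2624 − (0)·0.416 = 0.262.

μ ≈ 0.262, σ ≈ 0.416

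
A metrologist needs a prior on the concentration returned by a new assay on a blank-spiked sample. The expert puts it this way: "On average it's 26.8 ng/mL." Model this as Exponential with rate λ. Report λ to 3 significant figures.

Exponential mean = 1/λ, so λ = 1/26.8 = 0.0373.

λ ≈ 0.0373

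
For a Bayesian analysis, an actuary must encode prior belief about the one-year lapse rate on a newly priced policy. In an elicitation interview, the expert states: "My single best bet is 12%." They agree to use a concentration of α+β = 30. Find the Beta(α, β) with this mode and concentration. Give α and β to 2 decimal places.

For α,β > 1 the Beta mode is (α−1)/(α+β−2). With α+β = 30, the mode is (α−1)/28.
Set (α−1)/28 = 0.12 → α = 1 + 0.12·28 = 4.36.
β = 30 − α = 25.64.

α = 4.36, β = 25.64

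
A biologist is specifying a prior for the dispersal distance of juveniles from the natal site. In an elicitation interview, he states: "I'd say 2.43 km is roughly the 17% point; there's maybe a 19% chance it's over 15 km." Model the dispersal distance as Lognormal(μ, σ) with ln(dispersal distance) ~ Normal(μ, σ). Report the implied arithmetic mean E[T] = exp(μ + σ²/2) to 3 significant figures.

E[T] ≈ 10.3 km

If T ~ Lognormal(μ,σ) then ln T ~ Normal(μ,σ), so the p-quantile of ln T is μ + z_p·σ.
ln(2.43) = 0.8879 and ln(15) = 2.708; z_{0.17} = -0.9542, z_{0.81} = 0.8779.
σ = (2.708 − 0.8879)/(0.8779 − (-0.9542)) = 0.994.
μ = 0.8879 − (-0.9542)·0.994 = 1.836.
E[T] = exp(μ + σ²/2) = exp(1.836 + 0.4935) = 10.3 km.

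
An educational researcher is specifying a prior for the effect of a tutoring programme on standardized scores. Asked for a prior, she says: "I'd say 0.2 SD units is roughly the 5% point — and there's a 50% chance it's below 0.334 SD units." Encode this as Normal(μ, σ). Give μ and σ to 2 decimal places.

For Normal(μ,σ), the p-quantile is μ + z_p·σ. Here z_{0.05} = -1.645, z_{0.5} = 0.
So 0.2 = μ − 1.645σ and 0.334 = μ + 0σ.
Subtracting: σ = (0.334 − 0.2)/(0 − (-1.645)) = 0.08.
Then μ = 0.2 − (-1.645)·0.08 = 0.33.

μ = 0.33, σ = 0.08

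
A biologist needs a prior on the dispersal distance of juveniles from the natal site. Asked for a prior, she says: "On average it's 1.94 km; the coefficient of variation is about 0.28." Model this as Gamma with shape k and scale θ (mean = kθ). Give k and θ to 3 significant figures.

k ≈ 12.8, θ ≈ 0.152

For Gamma(k, scale θ): mean = kθ, variance = kθ², so CV = 1/√k.
CV = 0.28, hence k = 1/CV² = 12.8.
Then θ = mean/k = 1.94/12.8 = 0.152.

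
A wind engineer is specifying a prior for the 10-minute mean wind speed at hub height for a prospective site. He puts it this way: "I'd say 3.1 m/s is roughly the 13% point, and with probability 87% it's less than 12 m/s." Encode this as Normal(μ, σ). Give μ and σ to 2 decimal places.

For Normal(μ,σ), the p-quantile is μ + z_p·σ. Here z_{0.13} = -1.126, z_{0.87} = 1.126.
So 3.1 = μ − 1.126σ and 12 = μ + 1.126σ.
Subtracting: σ = (12 − 3.1)/(1.126 − (-1.126)) = 3.95.
Then μ = 3.1 − (-1.126)·3.95 = 7.55.

μ = 7.55, σ = 3.95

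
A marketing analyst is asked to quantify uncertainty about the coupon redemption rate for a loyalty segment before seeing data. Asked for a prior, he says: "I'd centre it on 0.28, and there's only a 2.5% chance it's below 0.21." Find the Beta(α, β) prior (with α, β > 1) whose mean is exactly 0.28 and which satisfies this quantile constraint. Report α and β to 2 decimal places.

α ≈ 40.37, β ≈ 103.80

With mean 0.28 fixed, write α = 0.28s, β = 0.72s where s = α+β.
Need P(θ < 0.21) = 0.025 under Beta(0.28s, 0.72s). Normal approximation: (q−m)/√(m(1−m)/s) ≈ z_{0.025} = -1.96, so s ≈ 0.28·0.72·(-1.96)²/(0.21−0.28)² = 158.0.
At s = 158.0: P(θ<0.21) ≈ 0.020. Adjusting to match 0.025 gives s ≈ 144.16.
So α = 0.28·144.16 ≈ 40.37, β = 0.72·144.16 ≈ 103.80.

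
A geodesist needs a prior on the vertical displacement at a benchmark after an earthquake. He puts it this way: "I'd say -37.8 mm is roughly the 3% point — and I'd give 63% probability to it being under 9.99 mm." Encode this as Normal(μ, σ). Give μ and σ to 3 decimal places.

For Normal(μ,σ), the p-quantile is μ + z_p·σ. Here z_{0.03} = -1.881, z_{0.63} = 0.3319.
So -37.8 = μ − 1.881σ and 9.99 = μ + 0.3319σ.
Subtracting: σ = (9.99 − -37.8)/(0.3319 − (-1.881)) = 21.599.
Then μ = -37.8 − (-1.881)·21.599 = 2.822.

μ = 2.822, σ = 21.599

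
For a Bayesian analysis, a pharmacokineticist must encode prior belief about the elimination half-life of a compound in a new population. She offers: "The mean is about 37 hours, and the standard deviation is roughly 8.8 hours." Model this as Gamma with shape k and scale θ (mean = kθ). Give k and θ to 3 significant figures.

For Gamma(k, scale θ): mean = kθ, variance = kθ², so CV = 1/√k.
CV = SD/mean = 8.8/37 = 0.2378, hence k = 1/CV² = 17.7.
Then θ = mean/k = 37/17.7 = 2.09.

k ≈ 17.7, θ ≈ 2.09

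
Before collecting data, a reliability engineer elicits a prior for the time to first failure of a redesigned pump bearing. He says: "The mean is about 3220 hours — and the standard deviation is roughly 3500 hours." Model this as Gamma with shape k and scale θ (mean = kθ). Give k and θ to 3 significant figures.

For Gamma(k, scale θ): mean = kθ, variance = kθ², so CV = 1/√k.
CV = SD/mean = 3500/3220 = 1.087, hence k = 1/CV² = 0.846.
Then θ = mean/k = 3220/0.846 = 3800.

k ≈ 0.846, θ ≈ 3800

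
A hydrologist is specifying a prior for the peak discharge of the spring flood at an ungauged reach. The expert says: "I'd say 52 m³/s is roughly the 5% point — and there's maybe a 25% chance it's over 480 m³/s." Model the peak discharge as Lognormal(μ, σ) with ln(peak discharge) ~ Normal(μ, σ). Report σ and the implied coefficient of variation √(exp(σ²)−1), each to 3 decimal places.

σ ≈ 0.958, CV ≈ 1.227

If T ~ Lognormal(μ,σ) then ln T ~ Normal(μ,σ), so the p-quantile of ln T is μ + z_p·σ.
ln(52) = 3.951 and ln(480) = 6.174; z_{0.05} = -1.645, z_{0.75} = 0.6745.
σ = (6.174 − 3.951)/(0.6745 − (-1.645)) = 0.958.
μ = 3.951 − (-1.645)·0.958 = 5.527.
CV = √(exp(σ²)−1) = √(exp(0.9183)−1) = 1.227.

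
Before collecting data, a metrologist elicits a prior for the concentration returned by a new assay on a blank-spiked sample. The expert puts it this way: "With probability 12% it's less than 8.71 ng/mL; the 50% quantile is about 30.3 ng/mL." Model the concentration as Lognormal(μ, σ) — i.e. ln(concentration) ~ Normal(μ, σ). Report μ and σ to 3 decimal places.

If T ~ Lognormal(μ,σ) then ln T ~ Normal(μ,σ), so the p-quantile of ln T is μ + z_p·σ.
ln(8.71) = 2.164 and ln(30.3) = 3.411; z_{0.12} = -1.175, z_{0.5} = 0.
σ = (3.411 − 2.164)/(0 − (-1.175)) = 1.061.
μ = 2.164 − (-1.175)·1.061 = 3.411.

μ ≈ 3.411, σ ≈ 1.061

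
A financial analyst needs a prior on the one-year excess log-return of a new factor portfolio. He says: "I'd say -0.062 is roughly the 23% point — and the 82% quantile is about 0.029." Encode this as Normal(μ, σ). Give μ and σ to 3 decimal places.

For Normal(μ,σ), the p-quantile is μ + z_p·σ. Here z_{0.23} = -0.7388, z_{0.82} = 0.9154.
So -0.062 = μ − 0.7388σ and 0.029 = μ + 0.9154σ.
Subtracting: σ = (0.029 − -0.062)/(0.9154 − (-0.7388)) = 0.055.
Then μ = -0.062 − (-0.7388)·0.055 = -0.021.

μ = -0.021, σ = 0.055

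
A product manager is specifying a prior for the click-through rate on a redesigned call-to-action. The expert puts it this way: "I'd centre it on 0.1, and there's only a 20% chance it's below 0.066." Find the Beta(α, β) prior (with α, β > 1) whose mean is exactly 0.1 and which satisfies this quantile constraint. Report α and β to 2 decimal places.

With mean 0.1 fixed, write α = 0.1s, β = 0.9s where s = α+β.
Need P(θ < 0.066) = 0.2 under Beta(0.1s, 0.9s). Normal approximation: (q−m)/√(m(1−m)/s) ≈ z_{0.2} = -0.842, so s ≈ 0.1·0.9·(-0.842)²/(0.066−0.1)² = 55.1.
At s = 55.1: P(θ<0.066) ≈ 0.206. Adjusting to match 0.2 gives s ≈ 57.18.
So α = 0.1·57.18 ≈ 5.72, β = 0.9·57.18 ≈ 51.46.

α ≈ 5.72, β ≈ 51.46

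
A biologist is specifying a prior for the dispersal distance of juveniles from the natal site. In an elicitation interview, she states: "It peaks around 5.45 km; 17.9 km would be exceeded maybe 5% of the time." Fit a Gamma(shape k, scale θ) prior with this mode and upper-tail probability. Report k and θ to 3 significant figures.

Gamma(k,θ) with k>1 has mode (k−1)θ, so θ = 5.45/(k−1).
Need P(X < 17.9) = 0.95 with θ tied to k this way. Start at k = 2, θ = 5.45: P(X<17.9) ≈ 0.839.
Too low — raise k to concentrate. Iterating converges to k ≈ 2.85.
Then θ = 5.45/(2.85−1) ≈ 2.95.

k ≈ 2.85, θ ≈ 2.95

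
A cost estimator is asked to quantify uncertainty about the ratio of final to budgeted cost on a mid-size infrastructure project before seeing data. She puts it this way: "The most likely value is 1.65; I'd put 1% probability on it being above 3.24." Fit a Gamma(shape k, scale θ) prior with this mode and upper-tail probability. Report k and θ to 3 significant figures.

k ≈ 11.8, θ ≈ 0.152

Gamma(k,θ) with k>1 has mode (k−1)θ, so θ = 1.65/(k−1).
Need P(X < 3.24) = 0.99 with θ tied to k this way. Start at k = 2, θ = 1.65: P(X<3.24) ≈ 0.584.
Too low — raise k to concentrate. Iterating converges to k ≈ 11.8.
Then θ = 1.65/(11.8−1) ≈ 0.152.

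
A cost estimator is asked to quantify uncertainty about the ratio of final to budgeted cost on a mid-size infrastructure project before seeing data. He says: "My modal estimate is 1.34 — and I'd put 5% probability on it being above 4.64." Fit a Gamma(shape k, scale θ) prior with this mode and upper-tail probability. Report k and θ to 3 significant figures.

Gamma(k,θ) with k>1 has mode (k−1)θ, so θ = 1.34/(k−1).
Need P(X < 4.64) = 0.95 with θ tied to k this way. Start at k = 2, θ = 1.34: P(X<4.64) ≈ 0.860.
Too low — raise k to concentrate. Iterating converges to k ≈ 2.68.
Then θ = 1.34/(2.68−1) ≈ 0.799.

k ≈ 2.68, θ ≈ 0.799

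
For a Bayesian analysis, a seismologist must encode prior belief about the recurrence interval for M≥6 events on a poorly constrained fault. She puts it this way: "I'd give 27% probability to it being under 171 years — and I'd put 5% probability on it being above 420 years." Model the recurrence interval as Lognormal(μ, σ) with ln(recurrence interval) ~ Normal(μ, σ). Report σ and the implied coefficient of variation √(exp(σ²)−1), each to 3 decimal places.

If T ~ Lognormal(μ,σ) then ln T ~ Normal(μ,σ), so the p-quantile of ln T is μ + z_p·σ.
ln(171) = 5.142 and ln(420) = 6.04; z_{0.27} = -0.6128, z_{0.95} = 1.645.
σ = (6.04 − 5.142)/(1.645 − (-0.6128)) = 0.398.
μ = 5.142 − (-0.6128)·0.398 = 5.386.
CV = √(exp(σ²)−1) = √(exp(0.1584)−1) = 0.414.

σ ≈ 0.398, CV ≈ 0.414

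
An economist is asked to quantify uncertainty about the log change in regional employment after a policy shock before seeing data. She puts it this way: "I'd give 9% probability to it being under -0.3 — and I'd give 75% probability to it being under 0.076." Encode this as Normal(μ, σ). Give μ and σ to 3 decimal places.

For Normal(μ,σ), the p-quantile is μ + z_p·σ. Here z_{0.09} = -1.341, z_{0.75} = 0.6745.
So -0.3 = μ − 1.341σ and 0.076 = μ + 0.6745σ.
Subtracting: σ = (0.076 − -0.3)/(0.6745 − (-1.341)) = 0.187.
Then μ = -0.3 − (-1.341)·0.187 = -0.050.

μ = -0.050, σ = 0.187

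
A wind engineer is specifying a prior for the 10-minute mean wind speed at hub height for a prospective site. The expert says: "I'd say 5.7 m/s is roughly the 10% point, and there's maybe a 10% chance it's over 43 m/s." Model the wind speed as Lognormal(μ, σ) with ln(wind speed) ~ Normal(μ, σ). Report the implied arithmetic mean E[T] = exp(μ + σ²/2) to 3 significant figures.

If T ~ Lognormal(μ,σ) then ln T ~ Normal(μ,σ), so the p-quantile of ln T is μ + z_p·σ.
ln(5.7) = 1.74 and ln(43) = 3.761; z_{0.1} = -1.282, z_{0.9} = 1.282.
σ = (3.761 − 1.74)/(1.282 − (-1.282)) = 0.788.
μ = 1.74 − (-1.282)·0.788 = 2.751.
E[T] = exp(μ + σ²/2) = exp(2.751 + 0.3108) = 21.4 m/s.

E[T] ≈ 21.4 m/s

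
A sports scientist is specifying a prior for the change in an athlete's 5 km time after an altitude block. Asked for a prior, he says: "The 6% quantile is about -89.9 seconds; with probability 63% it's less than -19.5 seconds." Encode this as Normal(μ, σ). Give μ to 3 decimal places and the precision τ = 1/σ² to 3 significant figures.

μ = -31.883, τ = 0.000718

For Normal(μ,σ), the p-quantile is μ + z_p·σ. Here z_{0.06} = -1.555, z_{0.63} = 0.3319.
So -89.9 = μ − 1.555σ and -19.5 = μ + 0.3319σ.
Subtracting: σ = (-19.5 − -89.9)/(0.3319 − (-1.555)) = 37.315.
Then μ = -89.9 − (-1.555)·37.315 = -31.883.
Precision τ = 1/σ² = 1/37.32² = 0.000718.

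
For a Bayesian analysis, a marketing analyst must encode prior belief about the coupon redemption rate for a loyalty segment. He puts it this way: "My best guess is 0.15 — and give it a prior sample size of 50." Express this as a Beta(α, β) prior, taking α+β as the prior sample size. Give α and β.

α = 7.5, β = 42.5

Under the effective-sample-size interpretation, Beta(α, β) has prior mean α/(α+β) and prior sample size α+β.
So α+β = 50 and α/(α+β) = 0.15, giving α = 0.15·50 = 7.5 and β = 50 − 7.5 = 42.5.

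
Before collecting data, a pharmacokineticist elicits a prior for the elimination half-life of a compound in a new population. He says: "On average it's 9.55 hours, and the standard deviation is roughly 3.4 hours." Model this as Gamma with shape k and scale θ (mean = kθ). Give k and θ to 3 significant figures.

For Gamma(k, scale θ): mean = kθ, variance = kθ², so CV = 1/√k.
CV = SD/mean = 3.4/9.55 = 0.356, hence k = 1/CV² = 7.89.
Then θ = mean/k = 9.55/7.89 = 1.21.

k ≈ 7.89, θ ≈ 1.21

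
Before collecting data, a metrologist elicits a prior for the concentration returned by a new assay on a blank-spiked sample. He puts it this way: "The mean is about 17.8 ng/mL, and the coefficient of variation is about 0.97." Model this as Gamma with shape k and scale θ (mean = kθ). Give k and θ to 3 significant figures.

For Gamma(k, scale θ): mean = kθ, variance = kθ², so CV = 1/√k.
CV = 0.97, hence k = 1/CV² = 1.06.
Then θ = mean/k = 17.8/1.06 = 16.7.

k ≈ 1.06, θ ≈ 16.7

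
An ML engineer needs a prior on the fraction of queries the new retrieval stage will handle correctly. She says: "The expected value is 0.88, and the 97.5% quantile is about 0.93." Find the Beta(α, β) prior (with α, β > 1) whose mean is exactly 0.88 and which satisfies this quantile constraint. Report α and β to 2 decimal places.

α ≈ 113.52, β ≈ 15.48

With mean 0.88 fixed, write α = 0.88s, β = 0.12s where s = α+β.
Need P(θ < 0.93) = 0.975 under Beta(0.88s, 0.12s). Normal approximation: (q−m)/√(m(1−m)/s) ≈ z_{0.975} = 1.96, so s ≈ 0.88·0.12·(1.96)²/(0.93−0.88)² = 162.3.
At s = 162.3: P(θ<0.93) ≈ 0.987. Adjusting to match 0.975 gives s ≈ 129.00.
So α = 0.88·129.00 ≈ 113.52, β = 0.12·129.00 ≈ 15.48.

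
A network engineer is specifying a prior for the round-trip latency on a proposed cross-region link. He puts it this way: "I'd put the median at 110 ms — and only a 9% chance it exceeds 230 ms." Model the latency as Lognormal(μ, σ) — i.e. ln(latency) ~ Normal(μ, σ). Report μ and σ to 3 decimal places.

If T ~ Lognormal(μ,σ) then ln T ~ Normal(μ,σ), so the p-quantile of ln T is μ + z_p·σ.
ln(110) = 4.7 and ln(230) = 5.438; z_{0.5} = 0, z_{0.91} = 1.341.
σ = (5.438 − 4.7)/(1.341 − (0)) = 0.550.
μ = 4.7 − (0)·0.550 = 4.700.

μ ≈ 4.700, σ ≈ 0.550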